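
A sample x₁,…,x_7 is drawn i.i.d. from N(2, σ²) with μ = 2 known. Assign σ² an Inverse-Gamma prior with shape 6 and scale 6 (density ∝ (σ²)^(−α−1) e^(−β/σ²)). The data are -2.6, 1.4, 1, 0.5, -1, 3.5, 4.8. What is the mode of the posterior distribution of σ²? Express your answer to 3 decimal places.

σ̂²_MAP = 2.660

Sum of squared deviations about the known mean: SS = (-2.6−2)² + (1.4−2)² + (1−2)² + (0.5−2)² + (-1−2)² + (3.5−2)² + (4.8−2)² = 43.86.
The Normal likelihood contributes (σ²)^(−n/2) exp(−SS/(2σ²)), so the posterior is Inverse-Gamma(α + n/2, β + SS/2) = Inverse-Gamma(9.5, 27.93).
The mode of Inverse-Gamma(a, b) is b/(a+1) = 27.93/10.5 ≈ 2.660.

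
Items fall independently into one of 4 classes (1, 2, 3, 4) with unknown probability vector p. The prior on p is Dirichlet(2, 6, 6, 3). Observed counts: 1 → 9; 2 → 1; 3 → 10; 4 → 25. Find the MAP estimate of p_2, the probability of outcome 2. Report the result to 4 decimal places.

The posterior is Dirichlet(αᵢ + nᵢ) = Dirichlet(11, 7, 16, 28).
For a Dirichlet(a₁,…,a_K) with all aᵢ > 1, the mode has j-th component (aⱼ − 1)/(Σaᵢ − K).
Here Σaᵢ = 62 and K = 4, so p_2 = (7 − 1)/(62 − 4) = 6/58 ≈ 0.1034.

MAP estimate: 0.1034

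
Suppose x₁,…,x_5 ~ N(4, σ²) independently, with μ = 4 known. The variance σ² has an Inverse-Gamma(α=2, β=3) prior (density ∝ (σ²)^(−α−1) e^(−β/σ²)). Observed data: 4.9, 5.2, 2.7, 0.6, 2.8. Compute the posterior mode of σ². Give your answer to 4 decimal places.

Sum of squared deviations about the known mean: SS = (4.9−4)² + (5.2−4)² + (2.7−4)² + (0.6−4)² + (2.8−4)² = 16.94.
The Normal likelihood contributes (σ²)^(−n/2) exp(−SS/(2σ²)), so the posterior is Inverse-Gamma(α + n/2, β + SS/2) = Inverse-Gamma(4.5, 11.47).
The mode of Inverse-Gamma(a, b) is b/(a+1) = 11.47/5.5 ≈ 2.0855.

σ̂²_MAP = 2.0855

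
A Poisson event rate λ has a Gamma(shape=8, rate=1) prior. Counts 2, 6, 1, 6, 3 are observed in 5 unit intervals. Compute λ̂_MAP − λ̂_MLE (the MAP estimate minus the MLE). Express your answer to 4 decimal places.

Σxᵢ = 18. Posterior is Gamma(26, 6); MAP = (26−1)/6 = 25/6 ≈ 4.16667.
MLE = x̄ = 18/5 ≈ 3.60000.
Difference = 25/6 − 18/5 = 17/30 ≈ 0.5667.

MAP − MLE = 0.5667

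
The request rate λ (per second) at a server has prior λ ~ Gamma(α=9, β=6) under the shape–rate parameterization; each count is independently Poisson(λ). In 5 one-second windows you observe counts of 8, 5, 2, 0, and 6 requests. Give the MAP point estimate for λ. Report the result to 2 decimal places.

λ̂_MAP = 2.64

Σxᵢ = 8+5+2+0+6 = 21, with n = 5.
Posterior ∝ λ^8e^(−6λ) · λ^21e^(−5λ) = λ^29e^(−11λ), i.e. Gamma(shape=30, rate=11).
The mode of a Gamma(a, b) with a ≥ 1 (shape–rate) is (a−1)/b = 29/11 ≈ 2.64.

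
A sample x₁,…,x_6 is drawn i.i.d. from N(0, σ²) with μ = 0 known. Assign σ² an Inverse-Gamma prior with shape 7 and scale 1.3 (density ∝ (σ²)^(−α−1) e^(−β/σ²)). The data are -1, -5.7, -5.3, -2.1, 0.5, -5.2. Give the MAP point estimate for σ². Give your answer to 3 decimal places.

σ̂²_MAP = 4.358

Sum of squared deviations about the known mean: SS = (-1−0)² + (-5.7−0)² + (-5.3−0)² + (-2.1−0)² + (0.5−0)² + (-5.2−0)² = 93.28.
The Normal likelihood contributes (σ²)^(−n/2) exp(−SS/(2σ²)), so the posterior is Inverse-Gamma(α + n/2, β + SS/2) = Inverse-Gamma(10, 47.94).
The mode of Inverse-Gamma(a, b) is b/(a+1) = 47.94/11 ≈ 4.358.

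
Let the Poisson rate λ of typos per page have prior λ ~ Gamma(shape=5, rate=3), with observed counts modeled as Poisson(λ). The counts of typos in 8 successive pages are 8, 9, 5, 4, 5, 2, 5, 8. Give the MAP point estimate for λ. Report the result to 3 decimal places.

Σxᵢ = 8+9+5+4+5+2+5+8 = 46, with n = 8.
Posterior ∝ λ^4e^(−3λ) · λ^46e^(−8λ) = λ^50e^(−11λ), i.e. Gamma(shape=51, rate=11).
The mode of a Gamma(a, b) with a ≥ 1 (shape–rate) is (a−1)/b = 50/11 ≈ 4.545.

λ̂_MAP = 4.545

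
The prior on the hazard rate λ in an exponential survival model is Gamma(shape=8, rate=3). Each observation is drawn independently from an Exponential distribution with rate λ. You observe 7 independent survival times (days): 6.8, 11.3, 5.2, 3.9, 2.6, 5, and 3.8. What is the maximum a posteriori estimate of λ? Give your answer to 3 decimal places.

The Exponential(rate=λ) likelihood is ∝ λ^n e^(−λΣtᵢ). Here n = 7 and Σtᵢ = 6.8 + 11.3 + 5.2 + 3.9 + 2.6 + 5 + 3.8 = 38.6.
Posterior ∝ λ^7e^(−3λ) · λ^7e^(−38.6λ) = λ^14e^(−41.6λ), i.e. Gamma(15, 41.6).
Mode = (a−1)/b = 14/41.6 ≈ 0.337.

λ̂_MAP = 0.337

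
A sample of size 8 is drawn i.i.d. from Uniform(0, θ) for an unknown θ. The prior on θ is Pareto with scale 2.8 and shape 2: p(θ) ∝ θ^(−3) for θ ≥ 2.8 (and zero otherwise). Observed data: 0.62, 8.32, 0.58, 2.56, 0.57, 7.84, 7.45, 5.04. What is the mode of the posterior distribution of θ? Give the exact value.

The Uniform(0, θ) likelihood is θ^(−n) for θ ≥ max(xᵢ), zero otherwise. Here max(xᵢ) = 8.32.
Posterior ∝ θ^(−3) · θ^(−8) = θ^(−11) on θ ≥ max(2.8, 8.32) = 8.32.
This density is strictly decreasing in θ, so the posterior mode lies at the lower boundary of the support.

θ̂_MAP = 8.32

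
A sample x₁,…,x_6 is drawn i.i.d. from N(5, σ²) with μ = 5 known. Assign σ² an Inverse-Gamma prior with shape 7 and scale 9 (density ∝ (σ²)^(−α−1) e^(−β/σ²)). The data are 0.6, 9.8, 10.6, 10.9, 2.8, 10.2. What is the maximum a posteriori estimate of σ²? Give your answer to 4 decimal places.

Sum of squared deviations about the known mean: SS = (0.6−5)² + (9.8−5)² + (10.6−5)² + (10.9−5)² + (2.8−5)² + (10.2−5)² = 140.45.
The Normal likelihood contributes (σ²)^(−n/2) exp(−SS/(2σ²)), so the posterior is Inverse-Gamma(α + n/2, β + SS/2) = Inverse-Gamma(10, 79.225).
The mode of Inverse-Gamma(a, b) is b/(a+1) = 79.225/11 ≈ 7.2023.

σ̂²_MAP = 7.2023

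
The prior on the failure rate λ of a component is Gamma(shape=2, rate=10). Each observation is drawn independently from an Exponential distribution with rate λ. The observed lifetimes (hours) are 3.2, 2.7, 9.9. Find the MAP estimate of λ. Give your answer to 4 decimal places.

λ̂_MAP = 0.1550

The Exponential(rate=λ) likelihood is ∝ λ^n e^(−λΣtᵢ). Here n = 3 and Σtᵢ = 3.2 + 2.7 + 9.9 = 15.8.
Posterior ∝ λe^(−10λ) · λ^3e^(−15.8λ) = λ^4e^(−25.8λ), i.e. Gamma(5, 25.8).
Mode = (a−1)/b = 4/25.8 ≈ 0.1550.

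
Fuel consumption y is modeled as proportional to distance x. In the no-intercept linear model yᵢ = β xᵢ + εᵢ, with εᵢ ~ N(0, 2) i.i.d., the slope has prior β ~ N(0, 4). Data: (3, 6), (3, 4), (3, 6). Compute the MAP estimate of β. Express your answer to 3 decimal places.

β̂_MAP = 1.745

log p(β | y) = −Σ(yᵢ − βxᵢ)²/(2·2) − β²/(2·4) + const.
Setting the derivative to zero: Σxᵢ(yᵢ − βxᵢ)/2 − β/4 = 0, so β = Σxᵢyᵢ / (Σxᵢ² + σ²/τ²).
Σxᵢyᵢ = 3·6 + 3·4 + 3·6 = 48; Σxᵢ² = 27; σ²/τ² = 0.5.
β̂_MAP = 48 / (27 + 0.5) = 48/27.5 ≈ 1.745.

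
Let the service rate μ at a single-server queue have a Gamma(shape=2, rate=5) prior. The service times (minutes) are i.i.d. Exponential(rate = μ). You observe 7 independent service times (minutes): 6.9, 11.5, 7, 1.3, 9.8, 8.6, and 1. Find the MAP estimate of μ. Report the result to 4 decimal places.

μ̂_MAP = 0.1566

The Exponential(rate=μ) likelihood is ∝ μ^n e^(−μΣtᵢ). Here n = 7 and Σtᵢ = 6.9 + 11.5 + 7 + 1.3 + 9.8 + 8.6 + 1 = 46.1.
Posterior ∝ μe^(−5μ) · μ^7e^(−46.1μ) = μ^8e^(−51.1μ), i.e. Gamma(9, 51.1).
Mode = (a−1)/b = 8/51.1 ≈ 0.1566.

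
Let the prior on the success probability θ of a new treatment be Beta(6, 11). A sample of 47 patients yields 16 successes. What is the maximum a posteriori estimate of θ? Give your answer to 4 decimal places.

Prior: Beta(6, 11).
Data: 16 successes in 47 trials. The binomial likelihood contributes θ^16(1−θ)^31, so the posterior is Beta(6+16, 11+31) = Beta(22, 42).
For Beta(a, b) with a, b > 1 the mode is (a−1)/(a+b−2) = 21/62 ≈ 0.3387.

θ̂_MAP = 0.3387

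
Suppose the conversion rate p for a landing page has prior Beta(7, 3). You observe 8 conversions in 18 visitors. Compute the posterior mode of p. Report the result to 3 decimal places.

p̂_MAP = 0.538

Prior: Beta(7, 3).
Data: 8 successes in 18 trials. The binomial likelihood contributes p^8(1−p)^10, so the posterior is Beta(7+8, 3+10) = Beta(15, 13).
For Beta(a, b) with a, b > 1 the mode is (a−1)/(a+b−2) = 14/26 ≈ 0.538.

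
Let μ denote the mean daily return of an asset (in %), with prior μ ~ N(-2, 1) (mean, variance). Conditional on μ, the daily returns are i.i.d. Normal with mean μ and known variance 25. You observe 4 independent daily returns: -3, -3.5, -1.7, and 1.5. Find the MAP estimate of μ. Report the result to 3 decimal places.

μ̂_MAP = -1.955

n = 4; x̄ = ((-3) + (-3.5) + (-1.7) + 1.5)/4 = -6.7/4 = -1.675.
For a Normal prior and Normal likelihood with known variance, the posterior is Normal; its mode equals its mean, the precision-weighted average.
Prior precision 1/σ₀² = 1/1 = 1; data precision n/σ² = 4/25 = 0.16.
μ̂ = (1·(-2) + 0.16·(-1.675)) / (1 + 0.16) = (-2.268)/1.16 = -567/290 ≈ -1.955.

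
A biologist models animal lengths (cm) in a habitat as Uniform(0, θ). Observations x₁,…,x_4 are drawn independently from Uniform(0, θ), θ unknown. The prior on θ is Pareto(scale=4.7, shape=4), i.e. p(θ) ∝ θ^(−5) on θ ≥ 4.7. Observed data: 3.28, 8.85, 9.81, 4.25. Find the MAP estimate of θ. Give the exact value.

θ̂_MAP = 9.81

The Uniform(0, θ) likelihood is θ^(−n) for θ ≥ max(xᵢ), zero otherwise. Here max(xᵢ) = 9.81.
Posterior ∝ θ^(−5) · θ^(−4) = θ^(−9) on θ ≥ max(4.7, 9.81) = 9.81.
This density is strictly decreasing in θ, so the posterior mode lies at the lower boundary of the support.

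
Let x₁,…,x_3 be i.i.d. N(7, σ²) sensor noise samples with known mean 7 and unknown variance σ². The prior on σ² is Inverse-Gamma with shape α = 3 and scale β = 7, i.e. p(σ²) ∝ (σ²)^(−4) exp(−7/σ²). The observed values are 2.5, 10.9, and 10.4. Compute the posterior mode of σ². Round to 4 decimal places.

σ̂²_MAP = 5.5473

Sum of squared deviations about the known mean: SS = (2.5−7)² + (10.9−7)² + (10.4−7)² = 47.02.
The Normal likelihood contributes (σ²)^(−n/2) exp(−SS/(2σ²)), so the posterior is Inverse-Gamma(α + n/2, β + SS/2) = Inverse-Gamma(4.5, 30.51).
The mode of Inverse-Gamma(a, b) is b/(a+1) = 30.51/5.5 ≈ 5.5473.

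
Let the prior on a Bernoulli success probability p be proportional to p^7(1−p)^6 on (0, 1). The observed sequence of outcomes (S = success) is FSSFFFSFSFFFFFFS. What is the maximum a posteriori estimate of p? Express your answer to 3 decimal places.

p̂_MAP = 0.414

The prior density ∝ p^7(1−p)^6 is the kernel of Beta(8, 7).
Data: 5 successes in 16 trials (from the sequence). The binomial likelihood contributes p^5(1−p)^11, so the posterior is Beta(8+5, 7+11) = Beta(13, 18).
For Beta(a, b) with a, b > 1 the mode is (a−1)/(a+b−2) = 12/29 ≈ 0.414.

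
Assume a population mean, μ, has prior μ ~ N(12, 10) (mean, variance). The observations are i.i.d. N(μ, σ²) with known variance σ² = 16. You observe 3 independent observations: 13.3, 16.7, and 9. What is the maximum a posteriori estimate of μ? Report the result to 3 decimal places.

μ̂_MAP = 12.652

n = 3; x̄ = (13.3 + 16.7 + 9)/3 = 39/3 = 13.
For a Normal prior and Normal likelihood with known variance, the posterior is Normal; its mode equals its mean, the precision-weighted average.
Prior precision 1/σ₀² = 1/10 = 0.1; data precision n/σ² = 3/16 = 0.1875.
μ̂ = (0.1·12 + 0.1875·13) / (0.1 + 0.1875) = 3.6375/0.2875 = 291/23 ≈ 12.652.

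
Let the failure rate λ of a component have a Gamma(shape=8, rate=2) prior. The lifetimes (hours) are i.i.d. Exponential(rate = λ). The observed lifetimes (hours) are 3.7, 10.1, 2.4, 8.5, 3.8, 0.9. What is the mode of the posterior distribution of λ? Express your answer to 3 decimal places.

λ̂_MAP = 0.414

The Exponential(rate=λ) likelihood is ∝ λ^n e^(−λΣtᵢ). Here n = 6 and Σtᵢ = 3.7 + 10.1 + 2.4 + 8.5 + 3.8 + 0.9 = 29.4.
Posterior ∝ λ^7e^(−2λ) · λ^6e^(−29.4λ) = λ^13e^(−31.4λ), i.e. Gamma(14, 31.4).
Mode = (a−1)/b = 13/31.4 ≈ 0.414.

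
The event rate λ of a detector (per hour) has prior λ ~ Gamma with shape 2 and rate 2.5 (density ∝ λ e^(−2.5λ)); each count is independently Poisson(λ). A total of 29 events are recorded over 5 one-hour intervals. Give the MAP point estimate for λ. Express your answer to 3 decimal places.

λ̂_MAP = 4.000

Σxᵢ = 29, n = 5.
Posterior ∝ λe^(−2.5λ) · λ^29e^(−5λ) = λ^30e^(−7.5λ), i.e. Gamma(shape=31, rate=7.5).
The mode of a Gamma(a, b) with a ≥ 1 (shape–rate) is (a−1)/b = 30/7.5 ≈ 4.000.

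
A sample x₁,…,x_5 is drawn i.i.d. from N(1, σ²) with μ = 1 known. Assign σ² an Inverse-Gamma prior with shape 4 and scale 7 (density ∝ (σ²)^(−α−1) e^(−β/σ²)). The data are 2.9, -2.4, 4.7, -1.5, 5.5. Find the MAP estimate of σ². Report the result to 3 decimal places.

σ̂²_MAP = 4.624

Sum of squared deviations about the known mean: SS = (2.9−1)² + (-2.4−1)² + (4.7−1)² + (-1.5−1)² + (5.5−1)² = 55.36.
The Normal likelihood contributes (σ²)^(−n/2) exp(−SS/(2σ²)), so the posterior is Inverse-Gamma(α + n/2, β + SS/2) = Inverse-Gamma(6.5, 34.68).
The mode of Inverse-Gamma(a, b) is b/(a+1) = 34.68/7.5 ≈ 4.624.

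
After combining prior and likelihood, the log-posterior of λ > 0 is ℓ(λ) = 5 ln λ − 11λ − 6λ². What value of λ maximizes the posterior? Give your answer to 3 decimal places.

ℓ'(λ) = 5/λ − 11 − 12λ. Setting this to zero and multiplying by λ: 12λ² + 11λ − 5 = 0.
λ = (−11 + √(11² + 4·12·5)) / (2·12) = (−11 + √361) / 24 = (−11 + 19)/24 = 1/3.
ℓ''(λ) = −5/λ² − 12 < 0, confirming a maximum.

λ̂_MAP = 0.333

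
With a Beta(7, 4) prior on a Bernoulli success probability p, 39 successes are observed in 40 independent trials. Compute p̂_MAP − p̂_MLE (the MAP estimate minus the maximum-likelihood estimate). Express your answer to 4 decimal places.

Posterior is Beta(46, 5); MAP = (46−1)/(51−2) = 45/49 ≈ 0.91837.
MLE ignores the prior: p̂_MLE = k/n = 39/40 ≈ 0.97500.
Difference = 45/49 − 39/40 = -111/1960 ≈ -0.0566.

MAP − MLE = -0.0566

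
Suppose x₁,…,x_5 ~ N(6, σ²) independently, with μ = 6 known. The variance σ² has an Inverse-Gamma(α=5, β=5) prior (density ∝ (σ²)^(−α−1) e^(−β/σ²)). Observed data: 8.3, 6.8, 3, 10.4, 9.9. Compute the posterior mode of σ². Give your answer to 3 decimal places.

σ̂²_MAP = 3.500

Sum of squared deviations about the known mean: SS = (8.3−6)² + (6.8−6)² + (3−6)² + (10.4−6)² + (9.9−6)² = 49.5.
The Normal likelihood contributes (σ²)^(−n/2) exp(−SS/(2σ²)), so the posterior is Inverse-Gamma(α + n/2, β + SS/2) = Inverse-Gamma(7.5, 29.75).
The mode of Inverse-Gamma(a, b) is b/(a+1) = 29.75/8.5 ≈ 3.500.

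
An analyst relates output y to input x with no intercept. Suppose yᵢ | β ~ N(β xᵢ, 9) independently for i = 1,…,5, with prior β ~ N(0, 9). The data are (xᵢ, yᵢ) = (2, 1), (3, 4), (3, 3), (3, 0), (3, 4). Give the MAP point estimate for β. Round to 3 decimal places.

log p(β | y) = −Σ(yᵢ − βxᵢ)²/(2·9) − β²/(2·9) + const.
Setting the derivative to zero: Σxᵢ(yᵢ − βxᵢ)/9 − β/9 = 0, so β = Σxᵢyᵢ / (Σxᵢ² + σ²/τ²).
Σxᵢyᵢ = 2·1 + 3·4 + 3·3 + 3·0 + 3·4 = 35; Σxᵢ² = 40; σ²/τ² = 1.
β̂_MAP = 35 / (40 + 1) = 35/41 ≈ 0.854.

β̂_MAP = 0.854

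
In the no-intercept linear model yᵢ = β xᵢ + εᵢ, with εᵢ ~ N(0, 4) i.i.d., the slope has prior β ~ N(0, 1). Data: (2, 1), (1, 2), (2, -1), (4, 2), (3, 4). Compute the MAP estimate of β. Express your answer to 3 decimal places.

β̂_MAP = 0.579

log p(β | y) = −Σ(yᵢ − βxᵢ)²/(2·4) − β²/(2·1) + const.
Setting the derivative to zero: Σxᵢ(yᵢ − βxᵢ)/4 − β/1 = 0, so β = Σxᵢyᵢ / (Σxᵢ² + σ²/τ²).
Σxᵢyᵢ = 2·1 + 1·2 + 2·(-1) + 4·2 + 3·4 = 22; Σxᵢ² = 34; σ²/τ² = 4.
β̂_MAP = 22 / (34 + 4) = 22/38 ≈ 0.579.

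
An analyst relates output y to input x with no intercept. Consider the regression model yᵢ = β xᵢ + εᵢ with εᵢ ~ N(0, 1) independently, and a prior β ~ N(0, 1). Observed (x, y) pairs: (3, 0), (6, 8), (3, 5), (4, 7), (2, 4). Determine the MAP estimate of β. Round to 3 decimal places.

log p(β | y) = −Σ(yᵢ − βxᵢ)²/(2·1) − β²/(2·1) + const.
Setting the derivative to zero: Σxᵢ(yᵢ − βxᵢ)/1 − β/1 = 0, so β = Σxᵢyᵢ / (Σxᵢ² + σ²/τ²).
Σxᵢyᵢ = 3·0 + 6·8 + 3·5 + 4·7 + 2·4 = 99; Σxᵢ² = 74; σ²/τ² = 1.
β̂_MAP = 99 / (74 + 1) = 99/75 ≈ 1.320.

β̂_MAP = 1.320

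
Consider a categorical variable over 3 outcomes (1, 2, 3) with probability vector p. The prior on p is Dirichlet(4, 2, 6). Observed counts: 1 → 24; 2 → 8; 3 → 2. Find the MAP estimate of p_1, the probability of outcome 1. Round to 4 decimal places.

MAP estimate: 0.6279

The posterior is Dirichlet(αᵢ + nᵢ) = Dirichlet(28, 10, 8).
For a Dirichlet(a₁,…,a_K) with all aᵢ > 1, the mode has j-th component (aⱼ − 1)/(Σaᵢ − K).
Here Σaᵢ = 46 and K = 3, so p_1 = (28 − 1)/(46 − 3) = 27/43 ≈ 0.6279.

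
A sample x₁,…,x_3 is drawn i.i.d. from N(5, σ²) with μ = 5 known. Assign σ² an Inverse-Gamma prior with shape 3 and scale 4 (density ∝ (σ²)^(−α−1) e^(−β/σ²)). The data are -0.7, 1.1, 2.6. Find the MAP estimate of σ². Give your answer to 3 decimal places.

σ̂²_MAP = 5.587

Sum of squared deviations about the known mean: SS = (-0.7−5)² + (1.1−5)² + (2.6−5)² = 53.46.
The Normal likelihood contributes (σ²)^(−n/2) exp(−SS/(2σ²)), so the posterior is Inverse-Gamma(α + n/2, β + SS/2) = Inverse-Gamma(4.5, 30.73).
The mode of Inverse-Gamma(a, b) is b/(a+1) = 30.73/5.5 ≈ 5.587.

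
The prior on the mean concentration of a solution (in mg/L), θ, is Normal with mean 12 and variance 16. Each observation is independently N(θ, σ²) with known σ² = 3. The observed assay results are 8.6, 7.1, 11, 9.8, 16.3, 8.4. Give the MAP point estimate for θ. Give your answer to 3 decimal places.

θ̂_MAP = 10.255

n = 6; x̄ = (8.6 + 7.1 + 11 + 9.8 + 16.3 + 8.4)/6 = 61.2/6 = 10.2.
For a Normal prior and Normal likelihood with known variance, the posterior is Normal; its mode equals its mean, the precision-weighted average.
Prior precision 1/σ₀² = 1/16 = 0.0625; data precision n/σ² = 6/3 = 2.
θ̂ = (0.0625·12 + 2·10.2) / (0.0625 + 2) = 21.15/2.0625 = 564/55 ≈ 10.255.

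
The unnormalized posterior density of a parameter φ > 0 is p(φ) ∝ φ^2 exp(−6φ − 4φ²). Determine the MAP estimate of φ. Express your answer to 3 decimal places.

φ̂_MAP = 0.250

ℓ'(φ) = 2/φ − 6 − 8φ. Setting this to zero and multiplying by φ: 8φ² + 6φ − 2 = 0.
φ = (−6 + √(6² + 4·8·2)) / (2·8) = (−6 + √100) / 16 = (−6 + 10)/16 = 1/4.
ℓ''(φ) = −2/φ² − 8 < 0, confirming a maximum.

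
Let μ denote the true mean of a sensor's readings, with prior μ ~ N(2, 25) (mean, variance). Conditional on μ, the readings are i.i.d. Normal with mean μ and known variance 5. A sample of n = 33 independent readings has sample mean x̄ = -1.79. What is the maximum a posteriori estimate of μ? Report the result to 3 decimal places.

n = 33, x̄ = -1.79.
For a Normal prior and Normal likelihood with known variance, the posterior is Normal; its mode equals its mean, the precision-weighted average.
Prior precision 1/σ₀² = 1/25 = 0.04; data precision n/σ² = 33/5 = 6.6.
μ̂ = (0.04·2 + 6.6·(-1.79)) / (0.04 + 6.6) = (-11.734)/6.64 = -5867/3320 ≈ -1.767.

μ̂_MAP = -1.767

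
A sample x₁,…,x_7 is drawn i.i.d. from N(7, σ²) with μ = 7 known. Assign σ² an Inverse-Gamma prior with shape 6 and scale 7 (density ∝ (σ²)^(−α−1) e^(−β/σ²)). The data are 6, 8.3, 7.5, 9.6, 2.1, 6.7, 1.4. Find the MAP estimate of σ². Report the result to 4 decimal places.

σ̂²_MAP = 3.7695

Sum of squared deviations about the known mean: SS = (6−7)² + (8.3−7)² + (7.5−7)² + (9.6−7)² + (2.1−7)² + (6.7−7)² + (1.4−7)² = 65.16.
The Normal likelihood contributes (σ²)^(−n/2) exp(−SS/(2σ²)), so the posterior is Inverse-Gamma(α + n/2, β + SS/2) = Inverse-Gamma(9.5, 39.58).
The mode of Inverse-Gamma(a, b) is b/(a+1) = 39.58/10.5 ≈ 3.7695.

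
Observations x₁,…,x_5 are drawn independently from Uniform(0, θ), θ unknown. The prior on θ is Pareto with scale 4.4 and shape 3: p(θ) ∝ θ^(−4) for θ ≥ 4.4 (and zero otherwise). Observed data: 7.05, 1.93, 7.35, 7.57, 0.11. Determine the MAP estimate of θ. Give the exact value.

θ̂_MAP = 7.57

The Uniform(0, θ) likelihood is θ^(−n) for θ ≥ max(xᵢ), zero otherwise. Here max(xᵢ) = 7.57.
Posterior ∝ θ^(−4) · θ^(−5) = θ^(−9) on θ ≥ max(4.4, 7.57) = 7.57.
This density is strictly decreasing in θ, so the posterior mode lies at the lower boundary of the support.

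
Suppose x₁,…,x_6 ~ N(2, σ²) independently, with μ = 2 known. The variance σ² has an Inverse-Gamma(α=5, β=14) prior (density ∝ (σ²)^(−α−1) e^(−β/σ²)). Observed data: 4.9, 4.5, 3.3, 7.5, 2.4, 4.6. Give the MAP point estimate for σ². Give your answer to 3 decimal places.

Sum of squared deviations about the known mean: SS = (4.9−2)² + (4.5−2)² + (3.3−2)² + (7.5−2)² + (2.4−2)² + (4.6−2)² = 53.52.
The Normal likelihood contributes (σ²)^(−n/2) exp(−SS/(2σ²)), so the posterior is Inverse-Gamma(α + n/2, β + SS/2) = Inverse-Gamma(8, 40.76).
The mode of Inverse-Gamma(a, b) is b/(a+1) = 40.76/9 ≈ 4.529.

σ̂²_MAP = 4.529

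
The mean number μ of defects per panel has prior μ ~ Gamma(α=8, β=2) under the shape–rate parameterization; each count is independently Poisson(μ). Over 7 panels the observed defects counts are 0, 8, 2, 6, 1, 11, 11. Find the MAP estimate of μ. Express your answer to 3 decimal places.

Σxᵢ = 0+8+2+6+1+11+11 = 39, with n = 7.
Posterior ∝ μ^7e^(−2μ) · μ^39e^(−7μ) = μ^46e^(−9μ), i.e. Gamma(shape=47, rate=9).
The mode of a Gamma(a, b) with a ≥ 1 (shape–rate) is (a−1)/b = 46/9 ≈ 5.111.

μ̂_MAP = 5.111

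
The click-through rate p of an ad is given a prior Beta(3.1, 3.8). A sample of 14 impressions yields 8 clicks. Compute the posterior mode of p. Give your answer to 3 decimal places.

Prior: Beta(3.1, 3.8).
Data: 8 successes in 14 trials. The binomial likelihood contributes p^8(1−p)^6, so the posterior is Beta(3.1+8, 3.8+6) = Beta(11.1, 9.8).
For Beta(a, b) with a, b > 1 the mode is (a−1)/(a+b−2) = 10.1/18.9 ≈ 0.534.

p̂_MAP = 0.534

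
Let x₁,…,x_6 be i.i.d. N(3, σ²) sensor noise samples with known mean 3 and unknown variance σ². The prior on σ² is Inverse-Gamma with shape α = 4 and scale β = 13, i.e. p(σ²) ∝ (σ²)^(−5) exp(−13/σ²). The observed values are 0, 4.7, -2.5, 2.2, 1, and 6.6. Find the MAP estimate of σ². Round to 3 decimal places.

Sum of squared deviations about the known mean: SS = (0−3)² + (4.7−3)² + (-2.5−3)² + (2.2−3)² + (1−3)² + (6.6−3)² = 59.74.
The Normal likelihood contributes (σ²)^(−n/2) exp(−SS/(2σ²)), so the posterior is Inverse-Gamma(α + n/2, β + SS/2) = Inverse-Gamma(7, 42.87).
The mode of Inverse-Gamma(a, b) is b/(a+1) = 42.87/8 ≈ 5.359.

σ̂²_MAP = 5.359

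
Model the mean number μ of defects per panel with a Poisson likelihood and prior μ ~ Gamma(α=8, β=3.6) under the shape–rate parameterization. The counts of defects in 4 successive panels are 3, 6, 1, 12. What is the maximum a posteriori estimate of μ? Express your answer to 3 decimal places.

μ̂_MAP = 3.816

Σxᵢ = 3+6+1+12 = 22, with n = 4.
Posterior ∝ μ^7e^(−3.6μ) · μ^22e^(−4μ) = μ^29e^(−7.6μ), i.e. Gamma(shape=30, rate=7.6).
The mode of a Gamma(a, b) with a ≥ 1 (shape–rate) is (a−1)/b = 29/7.6 ≈ 3.816.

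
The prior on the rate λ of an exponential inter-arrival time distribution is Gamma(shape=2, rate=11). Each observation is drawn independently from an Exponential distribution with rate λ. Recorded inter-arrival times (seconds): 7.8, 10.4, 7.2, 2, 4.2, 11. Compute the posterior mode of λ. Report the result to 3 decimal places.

The Exponential(rate=λ) likelihood is ∝ λ^n e^(−λΣtᵢ). Here n = 6 and Σtᵢ = 7.8 + 10.4 + 7.2 + 2 + 4.2 + 11 = 42.6.
Posterior ∝ λe^(−11λ) · λ^6e^(−42.6λ) = λ^7e^(−53.6λ), i.e. Gamma(8, 53.6).
Mode = (a−1)/b = 7/53.6 ≈ 0.131.

λ̂_MAP = 0.131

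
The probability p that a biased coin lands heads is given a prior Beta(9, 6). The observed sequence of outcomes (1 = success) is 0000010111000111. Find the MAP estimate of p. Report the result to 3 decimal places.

Prior: Beta(9, 6).
Data: 7 successes in 16 trials (from the sequence). The binomial likelihood contributes p^7(1−p)^9, so the posterior is Beta(9+7, 6+9) = Beta(16, 15).
For Beta(a, b) with a, b > 1 the mode is (a−1)/(a+b−2) = 15/29 ≈ 0.517.

p̂_MAP = 0.517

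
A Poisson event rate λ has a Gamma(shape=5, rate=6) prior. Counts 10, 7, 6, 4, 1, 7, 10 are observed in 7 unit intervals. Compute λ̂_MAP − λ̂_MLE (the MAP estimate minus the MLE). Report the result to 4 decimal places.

MAP − MLE = -2.6593

Σxᵢ = 45. Posterior is Gamma(50, 13); MAP = (50−1)/13 = 49/13 ≈ 3.76923.
MLE = x̄ = 45/7 ≈ 6.42857.
Difference = 49/13 − 45/7 = -242/91 ≈ -2.6593.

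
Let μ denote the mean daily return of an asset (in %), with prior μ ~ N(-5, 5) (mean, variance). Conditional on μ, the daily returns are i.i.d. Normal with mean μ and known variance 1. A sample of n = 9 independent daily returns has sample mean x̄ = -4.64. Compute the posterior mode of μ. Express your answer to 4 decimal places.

n = 9, x̄ = -4.64.
For a Normal prior and Normal likelihood with known variance, the posterior is Normal; its mode equals its mean, the precision-weighted average.
Prior precision 1/σ₀² = 1/5 = 0.2; data precision n/σ² = 9/1 = 9.
μ̂ = (0.2·(-5) + 9·(-4.64)) / (0.2 + 9) = (-42.76)/9.2 = -1069/230 ≈ -4.6478.

μ̂_MAP = -4.6478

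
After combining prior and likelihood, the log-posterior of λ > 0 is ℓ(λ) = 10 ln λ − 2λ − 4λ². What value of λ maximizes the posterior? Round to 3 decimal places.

λ̂_MAP = 1.000

ℓ'(λ) = 10/λ − 2 − 8λ. Setting this to zero and multiplying by λ: 8λ² + 2λ − 10 = 0.
λ = (−2 + √(2² + 4·8·10)) / (2·8) = (−2 + √324) / 16 = (−2 + 18)/16 = 1.
ℓ''(λ) = −10/λ² − 8 < 0, confirming a maximum.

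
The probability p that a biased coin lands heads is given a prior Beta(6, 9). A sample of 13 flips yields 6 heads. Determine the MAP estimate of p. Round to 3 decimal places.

Prior: Beta(6, 9).
Data: 6 successes in 13 trials. The binomial likelihood contributes p^6(1−p)^7, so the posterior is Beta(6+6, 9+7) = Beta(12, 16).
For Beta(a, b) with a, b > 1 the mode is (a−1)/(a+b−2) = 11/26 ≈ 0.423.

p̂_MAP = 0.423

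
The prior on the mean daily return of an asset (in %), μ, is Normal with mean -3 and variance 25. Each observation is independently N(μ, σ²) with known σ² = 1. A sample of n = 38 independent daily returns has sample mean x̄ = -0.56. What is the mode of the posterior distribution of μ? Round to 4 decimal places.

μ̂_MAP = -0.5626

n = 38, x̄ = -0.56.
For a Normal prior and Normal likelihood with known variance, the posterior is Normal; its mode equals its mean, the precision-weighted average.
Prior precision 1/σ₀² = 1/25 = 0.04; data precision n/σ² = 38/1 = 38.
μ̂ = (0.04·(-3) + 38·(-0.56)) / (0.04 + 38) = (-21.4)/38.04 = -535/951 ≈ -0.5626.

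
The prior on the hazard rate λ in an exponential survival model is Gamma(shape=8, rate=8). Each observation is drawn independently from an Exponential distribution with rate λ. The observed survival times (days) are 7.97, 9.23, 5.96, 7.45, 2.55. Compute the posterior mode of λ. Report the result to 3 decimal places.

The Exponential(rate=λ) likelihood is ∝ λ^n e^(−λΣtᵢ). Here n = 5 and Σtᵢ = 7.97 + 9.23 + 5.96 + 7.45 + 2.55 = 33.16.
Posterior ∝ λ^7e^(−8λ) · λ^5e^(−33.16λ) = λ^12e^(−41.16λ), i.e. Gamma(13, 41.16).
Mode = (a−1)/b = 12/41.16 ≈ 0.292.

λ̂_MAP = 0.292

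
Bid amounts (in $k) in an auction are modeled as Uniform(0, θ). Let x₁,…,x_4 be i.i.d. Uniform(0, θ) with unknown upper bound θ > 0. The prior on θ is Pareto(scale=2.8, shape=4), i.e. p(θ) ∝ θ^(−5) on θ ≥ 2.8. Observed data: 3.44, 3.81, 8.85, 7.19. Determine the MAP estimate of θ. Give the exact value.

θ̂_MAP = 8.85

The Uniform(0, θ) likelihood is θ^(−n) for θ ≥ max(xᵢ), zero otherwise. Here max(xᵢ) = 8.85.
Posterior ∝ θ^(−5) · θ^(−4) = θ^(−9) on θ ≥ max(2.8, 8.85) = 8.85.
This density is strictly decreasing in θ, so the posterior mode lies at the lower boundary of the support.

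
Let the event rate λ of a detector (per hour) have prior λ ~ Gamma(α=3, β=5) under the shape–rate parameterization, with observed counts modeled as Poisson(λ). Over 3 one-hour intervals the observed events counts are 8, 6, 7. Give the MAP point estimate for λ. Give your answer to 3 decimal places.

Σxᵢ = 8+6+7 = 21, with n = 3.
Posterior ∝ λ^2e^(−5λ) · λ^21e^(−3λ) = λ^23e^(−8λ), i.e. Gamma(shape=24, rate=8).
The mode of a Gamma(a, b) with a ≥ 1 (shape–rate) is (a−1)/b = 23/8 ≈ 2.875.

λ̂_MAP = 2.875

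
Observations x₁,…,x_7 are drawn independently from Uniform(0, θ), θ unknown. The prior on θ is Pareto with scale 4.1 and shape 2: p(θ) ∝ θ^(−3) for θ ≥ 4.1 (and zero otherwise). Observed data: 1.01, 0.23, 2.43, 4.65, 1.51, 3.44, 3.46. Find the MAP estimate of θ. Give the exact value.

The Uniform(0, θ) likelihood is θ^(−n) for θ ≥ max(xᵢ), zero otherwise. Here max(xᵢ) = 4.65.
Posterior ∝ θ^(−3) · θ^(−7) = θ^(−10) on θ ≥ max(4.1, 4.65) = 4.65.
This density is strictly decreasing in θ, so the posterior mode lies at the lower boundary of the support.

θ̂_MAP = 4.65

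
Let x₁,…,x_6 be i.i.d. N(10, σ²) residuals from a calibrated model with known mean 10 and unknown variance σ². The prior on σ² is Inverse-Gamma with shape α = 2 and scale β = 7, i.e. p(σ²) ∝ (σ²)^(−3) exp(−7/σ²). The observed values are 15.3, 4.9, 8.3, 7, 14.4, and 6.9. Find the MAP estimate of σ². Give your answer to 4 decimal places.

Sum of squared deviations about the known mean: SS = (15.3−10)² + (4.9−10)² + (8.3−10)² + (7−10)² + (14.4−10)² + (6.9−10)² = 94.96.
The Normal likelihood contributes (σ²)^(−n/2) exp(−SS/(2σ²)), so the posterior is Inverse-Gamma(α + n/2, β + SS/2) = Inverse-Gamma(5, 54.48).
The mode of Inverse-Gamma(a, b) is b/(a+1) = 54.48/6 ≈ 9.0800.

σ̂²_MAP = 9.0800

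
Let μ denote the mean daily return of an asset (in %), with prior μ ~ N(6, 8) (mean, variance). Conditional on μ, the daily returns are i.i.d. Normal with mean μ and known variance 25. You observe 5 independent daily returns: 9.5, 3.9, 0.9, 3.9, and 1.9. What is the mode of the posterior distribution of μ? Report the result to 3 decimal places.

μ̂_MAP = 4.782

n = 5; x̄ = (9.5 + 3.9 + 0.9 + 3.9 + 1.9)/5 = 20.1/5 = 4.02.
For a Normal prior and Normal likelihood with known variance, the posterior is Normal; its mode equals its mean, the precision-weighted average.
Prior precision 1/σ₀² = 1/8 = 0.125; data precision n/σ² = 5/25 = 0.2.
μ̂ = (0.125·6 + 0.2·4.02) / (0.125 + 0.2) = 1.554/0.325 = 1554/325 ≈ 4.782.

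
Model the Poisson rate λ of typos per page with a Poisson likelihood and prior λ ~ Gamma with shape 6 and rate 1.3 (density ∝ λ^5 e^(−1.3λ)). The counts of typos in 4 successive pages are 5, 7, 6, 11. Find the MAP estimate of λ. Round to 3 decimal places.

Σxᵢ = 5+7+6+11 = 29, with n = 4.
Posterior ∝ λ^5e^(−1.3λ) · λ^29e^(−4λ) = λ^34e^(−5.3λ), i.e. Gamma(shape=35, rate=5.3).
The mode of a Gamma(a, b) with a ≥ 1 (shape–rate) is (a−1)/b = 34/5.3 ≈ 6.415.

λ̂_MAP = 6.415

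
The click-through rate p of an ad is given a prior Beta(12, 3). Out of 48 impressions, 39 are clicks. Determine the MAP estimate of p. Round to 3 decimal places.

p̂_MAP = 0.820

Prior: Beta(12, 3).
Data: 39 successes in 48 trials. The binomial likelihood contributes p^39(1−p)^9, so the posterior is Beta(12+39, 3+9) = Beta(51, 12).
For Beta(a, b) with a, b > 1 the mode is (a−1)/(a+b−2) = 50/61 ≈ 0.820.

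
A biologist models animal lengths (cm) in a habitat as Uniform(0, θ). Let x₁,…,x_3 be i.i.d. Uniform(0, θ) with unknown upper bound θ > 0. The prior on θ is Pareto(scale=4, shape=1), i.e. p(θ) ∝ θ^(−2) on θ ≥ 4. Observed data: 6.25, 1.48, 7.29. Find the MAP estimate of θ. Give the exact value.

θ̂_MAP = 7.29

The Uniform(0, θ) likelihood is θ^(−n) for θ ≥ max(xᵢ), zero otherwise. Here max(xᵢ) = 7.29.
Posterior ∝ θ^(−2) · θ^(−3) = θ^(−5) on θ ≥ max(4, 7.29) = 7.29.
This density is strictly decreasing in θ, so the posterior mode lies at the lower boundary of the support.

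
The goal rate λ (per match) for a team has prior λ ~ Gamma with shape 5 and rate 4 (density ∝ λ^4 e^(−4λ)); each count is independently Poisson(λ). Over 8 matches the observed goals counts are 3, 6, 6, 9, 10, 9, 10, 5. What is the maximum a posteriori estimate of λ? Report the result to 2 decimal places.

Σxᵢ = 3+6+6+9+10+9+10+5 = 58, with n = 8.
Posterior ∝ λ^4e^(−4λ) · λ^58e^(−8λ) = λ^62e^(−12λ), i.e. Gamma(shape=63, rate=12).
The mode of a Gamma(a, b) with a ≥ 1 (shape–rate) is (a−1)/b = 62/12 ≈ 5.17.

λ̂_MAP = 5.17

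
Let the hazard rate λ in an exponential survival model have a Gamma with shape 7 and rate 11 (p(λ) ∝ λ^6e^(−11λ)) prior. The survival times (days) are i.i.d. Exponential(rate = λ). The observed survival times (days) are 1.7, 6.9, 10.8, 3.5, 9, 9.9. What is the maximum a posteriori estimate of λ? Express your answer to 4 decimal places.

λ̂_MAP = 0.2273

The Exponential(rate=λ) likelihood is ∝ λ^n e^(−λΣtᵢ). Here n = 6 and Σtᵢ = 1.7 + 6.9 + 10.8 + 3.5 + 9 + 9.9 = 41.8.
Posterior ∝ λ^6e^(−11λ) · λ^6e^(−41.8λ) = λ^12e^(−52.8λ), i.e. Gamma(13, 52.8).
Mode = (a−1)/b = 12/52.8 ≈ 0.2273.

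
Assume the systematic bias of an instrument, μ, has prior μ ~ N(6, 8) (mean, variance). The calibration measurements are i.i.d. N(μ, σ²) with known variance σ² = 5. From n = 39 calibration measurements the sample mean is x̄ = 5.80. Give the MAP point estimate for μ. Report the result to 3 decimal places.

n = 39, x̄ = 5.80.
For a Normal prior and Normal likelihood with known variance, the posterior is Normal; its mode equals its mean, the precision-weighted average.
Prior precision 1/σ₀² = 1/8 = 0.125; data precision n/σ² = 39/5 = 7.8.
μ̂ = (0.125·6 + 7.8·5.8) / (0.125 + 7.8) = 45.99/7.925 = 9198/1585 ≈ 5.803.

μ̂_MAP = 5.803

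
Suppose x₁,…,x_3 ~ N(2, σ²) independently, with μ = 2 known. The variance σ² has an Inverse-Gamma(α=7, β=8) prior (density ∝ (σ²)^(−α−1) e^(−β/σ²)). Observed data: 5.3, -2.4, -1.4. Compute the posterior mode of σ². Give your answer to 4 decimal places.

σ̂²_MAP = 3.0426

Sum of squared deviations about the known mean: SS = (5.3−2)² + (-2.4−2)² + (-1.4−2)² = 41.81.
The Normal likelihood contributes (σ²)^(−n/2) exp(−SS/(2σ²)), so the posterior is Inverse-Gamma(α + n/2, β + SS/2) = Inverse-Gamma(8.5, 28.905).
The mode of Inverse-Gamma(a, b) is b/(a+1) = 28.905/9.5 ≈ 3.0426.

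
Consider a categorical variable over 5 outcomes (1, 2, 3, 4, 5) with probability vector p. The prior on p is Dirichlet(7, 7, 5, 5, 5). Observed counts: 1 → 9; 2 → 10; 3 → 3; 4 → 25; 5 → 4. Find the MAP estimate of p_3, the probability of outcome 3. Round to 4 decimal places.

The posterior is Dirichlet(αᵢ + nᵢ) = Dirichlet(16, 17, 8, 30, 9).
For a Dirichlet(a₁,…,a_K) with all aᵢ > 1, the mode has j-th component (aⱼ − 1)/(Σaᵢ − K).
Here Σaᵢ = 80 and K = 5, so p_3 = (8 − 1)/(80 − 5) = 7/75 ≈ 0.0933.

MAP estimate: 0.0933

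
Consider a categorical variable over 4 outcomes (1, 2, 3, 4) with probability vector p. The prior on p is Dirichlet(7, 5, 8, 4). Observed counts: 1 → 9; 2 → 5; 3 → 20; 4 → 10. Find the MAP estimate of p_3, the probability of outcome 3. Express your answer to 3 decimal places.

MAP estimate: 0.422

The posterior is Dirichlet(αᵢ + nᵢ) = Dirichlet(16, 10, 28, 14).
For a Dirichlet(a₁,…,a_K) with all aᵢ > 1, the mode has j-th component (aⱼ − 1)/(Σaᵢ − K).
Here Σaᵢ = 68 and K = 4, so p_3 = (28 − 1)/(68 − 4) = 27/64 ≈ 0.422.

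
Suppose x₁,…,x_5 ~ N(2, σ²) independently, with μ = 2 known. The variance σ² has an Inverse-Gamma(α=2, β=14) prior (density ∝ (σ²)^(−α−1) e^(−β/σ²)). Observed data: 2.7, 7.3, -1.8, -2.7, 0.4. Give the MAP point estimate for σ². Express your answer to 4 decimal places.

Sum of squared deviations about the known mean: SS = (2.7−2)² + (7.3−2)² + (-1.8−2)² + (-2.7−2)² + (0.4−2)² = 67.67.
The Normal likelihood contributes (σ²)^(−n/2) exp(−SS/(2σ²)), so the posterior is Inverse-Gamma(α + n/2, β + SS/2) = Inverse-Gamma(4.5, 47.835).
The mode of Inverse-Gamma(a, b) is b/(a+1) = 47.835/5.5 ≈ 8.6973.

σ̂²_MAP = 8.6973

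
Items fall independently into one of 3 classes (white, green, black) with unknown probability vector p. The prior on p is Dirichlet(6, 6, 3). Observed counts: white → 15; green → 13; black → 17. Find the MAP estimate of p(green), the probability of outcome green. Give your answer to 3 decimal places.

The posterior is Dirichlet(αᵢ + nᵢ) = Dirichlet(21, 19, 20).
For a Dirichlet(a₁,…,a_K) with all aᵢ > 1, the mode has j-th component (aⱼ − 1)/(Σaᵢ − K).
Here Σaᵢ = 60 and K = 3, so p(green) = (19 − 1)/(60 − 3) = 18/57 ≈ 0.316.

MAP estimate of p(green) = 0.316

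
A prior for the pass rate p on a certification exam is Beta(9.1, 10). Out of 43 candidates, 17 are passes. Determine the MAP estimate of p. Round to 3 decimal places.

Prior: Beta(9.1, 10).
Data: 17 successes in 43 trials. The binomial likelihood contributes p^17(1−p)^26, so the posterior is Beta(9.1+17, 10+26) = Beta(26.1, 36).
For Beta(a, b) with a, b > 1 the mode is (a−1)/(a+b−2) = 25.1/60.1 ≈ 0.418.

p̂_MAP = 0.418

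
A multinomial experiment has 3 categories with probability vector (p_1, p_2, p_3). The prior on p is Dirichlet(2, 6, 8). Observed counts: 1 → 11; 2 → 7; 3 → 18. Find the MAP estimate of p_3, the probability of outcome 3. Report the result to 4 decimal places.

The posterior is Dirichlet(αᵢ + nᵢ) = Dirichlet(13, 13, 26).
For a Dirichlet(a₁,…,a_K) with all aᵢ > 1, the mode has j-th component (aⱼ − 1)/(Σaᵢ − K).
Here Σaᵢ = 52 and K = 3, so p_3 = (26 − 1)/(52 − 3) = 25/49 ≈ 0.5102.

MAP estimate: 0.5102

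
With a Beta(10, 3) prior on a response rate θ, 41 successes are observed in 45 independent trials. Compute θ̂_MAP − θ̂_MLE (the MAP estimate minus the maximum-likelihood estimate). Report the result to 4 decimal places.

MAP − MLE = -0.0183

Posterior is Beta(51, 7); MAP = (51−1)/(58−2) = 50/56 ≈ 0.89286.
MLE ignores the prior: θ̂_MLE = k/n = 41/45 ≈ 0.91111.
Difference = 50/56 − 41/45 = -23/1260 ≈ -0.0183.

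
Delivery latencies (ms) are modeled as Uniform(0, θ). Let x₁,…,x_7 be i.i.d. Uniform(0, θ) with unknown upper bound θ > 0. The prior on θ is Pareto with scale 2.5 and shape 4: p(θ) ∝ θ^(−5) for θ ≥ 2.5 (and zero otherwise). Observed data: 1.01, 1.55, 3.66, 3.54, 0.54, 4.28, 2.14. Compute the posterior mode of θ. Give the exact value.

The Uniform(0, θ) likelihood is θ^(−n) for θ ≥ max(xᵢ), zero otherwise. Here max(xᵢ) = 4.28.
Posterior ∝ θ^(−5) · θ^(−7) = θ^(−12) on θ ≥ max(2.5, 4.28) = 4.28.
This density is strictly decreasing in θ, so the posterior mode lies at the lower boundary of the support.

θ̂_MAP = 4.28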